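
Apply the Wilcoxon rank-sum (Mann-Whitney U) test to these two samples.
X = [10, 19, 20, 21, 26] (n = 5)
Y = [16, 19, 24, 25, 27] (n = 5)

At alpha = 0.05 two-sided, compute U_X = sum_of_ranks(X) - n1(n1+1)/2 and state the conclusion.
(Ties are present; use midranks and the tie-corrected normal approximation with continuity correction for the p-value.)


Step 1: Combine and sort all 10 observations; assign midranks.
sorted (value, group): (10,X), (16,Y), (19,X), (19,Y), (20,X), (21,X), (24,Y), (25,Y), (26,X), (27,Y)
ranks: 10->1, 16->2, 19->3.5, 19->3.5, 20->5, 21->6, 24->7, 25->8, 26->9, 27->10
Step 2: Rank sum for X: R1 = 1 + 3.5 + 5 + 6 + 9 = 24.5.
Step 3: U_X = R1 - n1(n1+1)/2 = 24.5 - 5*6/2 = 24.5 - 15 = 9.5.
       U_Y = n1*n2 - U_X = 25 - 9.5 = 15.5.
Step 4: Ties are present, so use the tie-corrected normal approximation (with continuity correction) for the p-value.
Step 5: p-value = 0.600402; compare to alpha = 0.05. fail to reject H0.

U_X = 9.5, p = 0.600402, fail to reject H0 at alpha = 0.05.


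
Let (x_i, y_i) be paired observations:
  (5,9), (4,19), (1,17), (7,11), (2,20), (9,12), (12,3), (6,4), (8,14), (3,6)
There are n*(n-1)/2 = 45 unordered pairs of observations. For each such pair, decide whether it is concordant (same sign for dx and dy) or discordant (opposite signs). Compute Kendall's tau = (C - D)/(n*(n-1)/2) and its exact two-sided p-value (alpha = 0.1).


Step 1: Enumerate the 45 unordered pairs (i,j) with i<j and classify each by sign(x_j-x_i) * sign(y_j-y_i).
  (1,2):dx=-1,dy=+10->D; (1,3):dx=-4,dy=+8->D; (1,4):dx=+2,dy=+2->C; (1,5):dx=-3,dy=+11->D
  (1,6):dx=+4,dy=+3->C; (1,7):dx=+7,dy=-6->D; (1,8):dx=+1,dy=-5->D; (1,9):dx=+3,dy=+5->C
  (1,10):dx=-2,dy=-3->C; (2,3):dx=-3,dy=-2->C; (2,4):dx=+3,dy=-8->D; (2,5):dx=-2,dy=+1->D
  (2,6):dx=+5,dy=-7->D; (2,7):dx=+8,dy=-16->D; (2,8):dx=+2,dy=-15->D; (2,9):dx=+4,dy=-5->D
  (2,10):dx=-1,dy=-13->C; (3,4):dx=+6,dy=-6->D; (3,5):dx=+1,dy=+3->C; (3,6):dx=+8,dy=-5->D
  (3,7):dx=+11,dy=-14->D; (3,8):dx=+5,dy=-13->D; (3,9):dx=+7,dy=-3->D; (3,10):dx=+2,dy=-11->D
  (4,5):dx=-5,dy=+9->D; (4,6):dx=+2,dy=+1->C; (4,7):dx=+5,dy=-8->D; (4,8):dx=-1,dy=-7->C
  (4,9):dx=+1,dy=+3->C; (4,10):dx=-4,dy=-5->C; (5,6):dx=+7,dy=-8->D; (5,7):dx=+10,dy=-17->D
  (5,8):dx=+4,dy=-16->D; (5,9):dx=+6,dy=-6->D; (5,10):dx=+1,dy=-14->D; (6,7):dx=+3,dy=-9->D
  (6,8):dx=-3,dy=-8->C; (6,9):dx=-1,dy=+2->D; (6,10):dx=-6,dy=-6->C; (7,8):dx=-6,dy=+1->D
  (7,9):dx=-4,dy=+11->D; (7,10):dx=-9,dy=+3->D; (8,9):dx=+2,dy=+10->C; (8,10):dx=-3,dy=+2->D
  (9,10):dx=-5,dy=-8->C
Step 2: C = 15, D = 30, total pairs = 45.
Step 3: tau = (C - D)/(n(n-1)/2) = (15 - 30)/45 = -0.333333.
Step 4: Exact two-sided p-value (enumerate n! = 3628800 permutations of y under H0): p = 0.216373.
Step 5: alpha = 0.1. fail to reject H0.

tau_b = -0.3333 (C=15, D=30), p = 0.216373, fail to reject H0.


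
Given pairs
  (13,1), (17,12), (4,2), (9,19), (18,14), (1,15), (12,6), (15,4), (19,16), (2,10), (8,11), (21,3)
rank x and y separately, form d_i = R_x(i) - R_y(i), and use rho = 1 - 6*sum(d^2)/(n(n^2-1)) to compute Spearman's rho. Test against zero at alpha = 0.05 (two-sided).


Step 1: Rank x and y separately (midranks; no ties here).
rank(x): 13->7, 17->9, 4->3, 9->5, 18->10, 1->1, 12->6, 15->8, 19->11, 2->2, 8->4, 21->12
rank(y): 1->1, 12->8, 2->2, 19->12, 14->9, 15->10, 6->5, 4->4, 16->11, 10->6, 11->7, 3->3
Step 2: d_i = R_x(i) - R_y(i); compute d_i^2.
  (7-1)^2=36, (9-8)^2=1, (3-2)^2=1, (5-12)^2=49, (10-9)^2=1, (1-10)^2=81, (6-5)^2=1, (8-4)^2=16, (11-11)^2=0, (2-6)^2=16, (4-7)^2=9, (12-3)^2=81
sum(d^2) = 292.
Step 3: rho = 1 - 6*292 / (12*(12^2 - 1)) = 1 - 1752/1716 = -0.020979.
Step 4: Under H0, t = rho * sqrt((n-2)/(1-rho^2)) = -0.0664 ~ t(10).
Step 5: Two-sided p-value from the t-distribution with 10 df = 0.948402.
Step 6: alpha = 0.05. fail to reject H0.

rho = -0.0210, p = 0.948402, fail to reject H0 at alpha = 0.05.


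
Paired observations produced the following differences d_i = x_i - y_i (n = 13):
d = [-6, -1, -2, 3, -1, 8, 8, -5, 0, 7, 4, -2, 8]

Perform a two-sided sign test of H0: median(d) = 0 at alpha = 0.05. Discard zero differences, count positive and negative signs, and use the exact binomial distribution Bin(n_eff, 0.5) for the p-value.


Step 1: Discard zero differences. Original n = 13; n_eff = number of nonzero differences = 12.
Nonzero differences (with sign): -6, -1, -2, +3, -1, +8, +8, -5, +7, +4, -2, +8
Step 2: Count signs: positive = 6, negative = 6.
Step 3: Under H0: P(positive) = 0.5, so the number of positives S ~ Bin(12, 0.5).
Step 4: Two-sided exact p-value = sum of Bin(12,0.5) probabilities at or below the observed probability = 1.000000.
Step 5: alpha = 0.05. fail to reject H0.

n_eff = 12, pos = 6, neg = 6, p = 1.000000, fail to reject H0.


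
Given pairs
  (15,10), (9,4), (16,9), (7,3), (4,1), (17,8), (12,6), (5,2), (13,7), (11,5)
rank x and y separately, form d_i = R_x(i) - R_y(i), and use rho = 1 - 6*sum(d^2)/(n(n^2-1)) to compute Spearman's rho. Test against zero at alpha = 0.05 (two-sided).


Step 1: Rank x and y separately (midranks; no ties here).
rank(x): 15->8, 9->4, 16->9, 7->3, 4->1, 17->10, 12->6, 5->2, 13->7, 11->5
rank(y): 10->10, 4->4, 9->9, 3->3, 1->1, 8->8, 6->6, 2->2, 7->7, 5->5
Step 2: d_i = R_x(i) - R_y(i); compute d_i^2.
  (8-10)^2=4, (4-4)^2=0, (9-9)^2=0, (3-3)^2=0, (1-1)^2=0, (10-8)^2=4, (6-6)^2=0, (2-2)^2=0, (7-7)^2=0, (5-5)^2=0
sum(d^2) = 8.
Step 3: rho = 1 - 6*8 / (10*(10^2 - 1)) = 1 - 48/990 = 0.951515.
Step 4: Under H0, t = rho * sqrt((n-2)/(1-rho^2)) = 8.7493 ~ t(8).
Step 5: Two-sided p-value from the t-distribution with 8 df = 0.000023.
Step 6: alpha = 0.05. reject H0.

rho = 0.9515, p = 0.000023, reject H0 at alpha = 0.05.


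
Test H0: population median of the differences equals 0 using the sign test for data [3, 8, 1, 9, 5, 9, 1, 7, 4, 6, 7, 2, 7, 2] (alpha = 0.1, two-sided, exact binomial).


Step 1: Discard zero differences. Original n = 14; n_eff = number of nonzero differences = 14.
Nonzero differences (with sign): +3, +8, +1, +9, +5, +9, +1, +7, +4, +6, +7, +2, +7, +2
Step 2: Count signs: positive = 14, negative = 0.
Step 3: Under H0: P(positive) = 0.5, so the number of positives S ~ Bin(14, 0.5).
Step 4: Two-sided exact p-value = sum of Bin(14,0.5) probabilities at or below the observed probability = 0.000122.
Step 5: alpha = 0.1. reject H0.

n_eff = 14, pos = 14, neg = 0, p = 0.000122, reject H0.


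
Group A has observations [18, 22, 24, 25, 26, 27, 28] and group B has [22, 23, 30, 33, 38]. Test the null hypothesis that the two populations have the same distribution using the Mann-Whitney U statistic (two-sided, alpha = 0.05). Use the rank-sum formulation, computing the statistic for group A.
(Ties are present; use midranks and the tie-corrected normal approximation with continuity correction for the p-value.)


Step 1: Combine and sort all 12 observations; assign midranks.
sorted (value, group): (18,X), (22,X), (22,Y), (23,Y), (24,X), (25,X), (26,X), (27,X), (28,X), (30,Y), (33,Y), (38,Y)
ranks: 18->1, 22->2.5, 22->2.5, 23->4, 24->5, 25->6, 26->7, 27->8, 28->9, 30->10, 33->11, 38->12
Step 2: Rank sum for X: R1 = 1 + 2.5 + 5 + 6 + 7 + 8 + 9 = 38.5.
Step 3: U_X = R1 - n1(n1+1)/2 = 38.5 - 7*8/2 = 38.5 - 28 = 10.5.
       U_Y = n1*n2 - U_X = 35 - 10.5 = 24.5.
Step 4: Ties are present, so use the tie-corrected normal approximation (with continuity correction) for the p-value.
Step 5: p-value = 0.290307; compare to alpha = 0.05. fail to reject H0.

U_X = 10.5, p = 0.290307, fail to reject H0 at alpha = 0.05.


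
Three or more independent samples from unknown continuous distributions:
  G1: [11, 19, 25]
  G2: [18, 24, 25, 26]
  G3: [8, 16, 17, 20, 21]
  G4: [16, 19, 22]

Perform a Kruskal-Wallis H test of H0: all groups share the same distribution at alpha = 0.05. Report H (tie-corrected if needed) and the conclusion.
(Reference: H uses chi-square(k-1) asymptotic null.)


Step 1: Combine all N = 15 observations and assign midranks.
sorted (value, group, rank): (8,G3,1), (11,G1,2), (16,G3,3.5), (16,G4,3.5), (17,G3,5), (18,G2,6), (19,G1,7.5), (19,G4,7.5), (20,G3,9), (21,G3,10), (22,G4,11), (24,G2,12), (25,G1,13.5), (25,G2,13.5), (26,G2,15)
Step 2: Sum ranks within each group.
R_1 = 23 (n_1 = 3)
R_2 = 46.5 (n_2 = 4)
R_3 = 28.5 (n_3 = 5)
R_4 = 22 (n_4 = 3)
Step 3: H = 12/(N(N+1)) * sum(R_i^2/n_i) - 3(N+1)
     = 12/(15*16) * (23^2/3 + 46.5^2/4 + 28.5^2/5 + 22^2/3) - 3*16
     = 0.050000 * 1040.68 - 48
     = 4.033958.
Step 4: Ties present; correction factor C = 1 - 18/(15^3 - 15) = 0.994643. Corrected H = 4.033958 / 0.994643 = 4.055685.
Step 5: Under H0, H ~ chi^2(3); p-value = 0.255514.
Step 6: alpha = 0.05. fail to reject H0.

H = 4.0557, df = 3, p = 0.255514, fail to reject H0.


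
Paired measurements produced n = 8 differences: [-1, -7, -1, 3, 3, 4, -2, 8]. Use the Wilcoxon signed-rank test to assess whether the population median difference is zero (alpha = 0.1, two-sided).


Step 1: Drop any zero differences (none here) and take |d_i|.
|d| = [1, 7, 1, 3, 3, 4, 2, 8]
Step 2: Midrank |d_i| (ties get averaged ranks).
ranks: |1|->1.5, |7|->7, |1|->1.5, |3|->4.5, |3|->4.5, |4|->6, |2|->3, |8|->8
Step 3: Attach original signs; sum ranks with positive sign and with negative sign.
W+ = 4.5 + 4.5 + 6 + 8 = 23
W- = 1.5 + 7 + 1.5 + 3 = 13
(Check: W+ + W- = 36 should equal n(n+1)/2 = 36.)
Step 4: Test statistic W = min(W+, W-) = 13.
Step 5: Ties in |d|, so use the tie-corrected normal approximation.
        E[W] = n(n+1)/4 = 8*9/4 = 18.
        Tie groups: |d|=1 (t=2), |d|=3 (t=2); sum(t^3 - t) = 12.
        Var[W] = n(n+1)(2n+1)/24 - sum(t^3-t)/48 = 1224/24 - 12/48 = 50.75.
        z = (W - E[W]) / sqrt(Var[W]) = (13 - 18) / 7.1239 = -0.7019.
        Two-sided p = 2*Phi(z) = 0.482765.
Step 6: alpha = 0.1. fail to reject H0.

W+ = 23, W- = 13, W = min = 13, p = 0.482765, fail to reject H0.


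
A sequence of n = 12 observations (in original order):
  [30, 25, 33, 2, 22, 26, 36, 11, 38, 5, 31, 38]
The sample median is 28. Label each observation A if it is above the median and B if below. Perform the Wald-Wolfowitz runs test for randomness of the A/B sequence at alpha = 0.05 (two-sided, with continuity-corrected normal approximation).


Step 1: Compute median = 28; label A = above, B = below.
Labels in order: ABABBBABABAA  (n_A = 6, n_B = 6)
Step 2: Count runs R = 9.
Step 3: Under H0 (random ordering), E[R] = 2*n_A*n_B/(n_A+n_B) + 1 = 2*6*6/12 + 1 = 7.0000.
        Var[R] = 2*n_A*n_B*(2*n_A*n_B - n_A - n_B) / ((n_A+n_B)^2 * (n_A+n_B-1)) = 4320/1584 = 2.7273.
        SD[R] = 1.6514.
Step 4: Continuity-corrected z = (R - 0.5 - E[R]) / SD[R] = (9 - 0.5 - 7.0000) / 1.6514 = 0.9083.
Step 5: Two-sided p-value via normal approximation = 2*(1 - Phi(|z|)) = 0.363722.
Step 6: alpha = 0.05. fail to reject H0.

R = 9, z = 0.9083, p = 0.363722, fail to reject H0.


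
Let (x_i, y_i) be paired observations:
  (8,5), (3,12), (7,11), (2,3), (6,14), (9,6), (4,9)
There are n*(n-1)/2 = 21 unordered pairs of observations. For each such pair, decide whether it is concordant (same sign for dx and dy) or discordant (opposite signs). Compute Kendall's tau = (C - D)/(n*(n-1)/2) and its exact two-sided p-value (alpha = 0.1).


Step 1: Enumerate the 21 unordered pairs (i,j) with i<j and classify each by sign(x_j-x_i) * sign(y_j-y_i).
  (1,2):dx=-5,dy=+7->D; (1,3):dx=-1,dy=+6->D; (1,4):dx=-6,dy=-2->C; (1,5):dx=-2,dy=+9->D
  (1,6):dx=+1,dy=+1->C; (1,7):dx=-4,dy=+4->D; (2,3):dx=+4,dy=-1->D; (2,4):dx=-1,dy=-9->C
  (2,5):dx=+3,dy=+2->C; (2,6):dx=+6,dy=-6->D; (2,7):dx=+1,dy=-3->D; (3,4):dx=-5,dy=-8->C
  (3,5):dx=-1,dy=+3->D; (3,6):dx=+2,dy=-5->D; (3,7):dx=-3,dy=-2->C; (4,5):dx=+4,dy=+11->C
  (4,6):dx=+7,dy=+3->C; (4,7):dx=+2,dy=+6->C; (5,6):dx=+3,dy=-8->D; (5,7):dx=-2,dy=-5->C
  (6,7):dx=-5,dy=+3->D
Step 2: C = 10, D = 11, total pairs = 21.
Step 3: tau = (C - D)/(n(n-1)/2) = (10 - 11)/21 = -0.047619.
Step 4: Exact two-sided p-value (enumerate n! = 5040 permutations of y under H0): p = 1.000000.
Step 5: alpha = 0.1. fail to reject H0.

tau_b = -0.0476 (C=10, D=11), p = 1.000000, fail to reject H0.


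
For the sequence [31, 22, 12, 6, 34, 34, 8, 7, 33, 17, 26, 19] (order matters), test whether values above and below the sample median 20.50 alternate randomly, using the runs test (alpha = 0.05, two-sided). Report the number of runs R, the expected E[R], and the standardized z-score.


Step 1: Compute median = 20.50; label A = above, B = below.
Labels in order: AABBAABBABAB  (n_A = 6, n_B = 6)
Step 2: Count runs R = 8.
Step 3: Under H0 (random ordering), E[R] = 2*n_A*n_B/(n_A+n_B) + 1 = 2*6*6/12 + 1 = 7.0000.
        Var[R] = 2*n_A*n_B*(2*n_A*n_B - n_A - n_B) / ((n_A+n_B)^2 * (n_A+n_B-1)) = 4320/1584 = 2.7273.
        SD[R] = 1.6514.
Step 4: Continuity-corrected z = (R - 0.5 - E[R]) / SD[R] = (8 - 0.5 - 7.0000) / 1.6514 = 0.3028.
Step 5: Two-sided p-value via normal approximation = 2*(1 - Phi(|z|)) = 0.762069.
Step 6: alpha = 0.05. fail to reject H0.

R = 8, z = 0.3028, p = 0.762069, fail to reject H0.


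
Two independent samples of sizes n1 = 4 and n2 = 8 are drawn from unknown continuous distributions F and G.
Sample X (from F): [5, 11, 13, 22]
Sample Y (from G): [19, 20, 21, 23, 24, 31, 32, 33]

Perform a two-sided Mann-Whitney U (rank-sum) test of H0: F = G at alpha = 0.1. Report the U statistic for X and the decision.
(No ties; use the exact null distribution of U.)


Step 1: Combine and sort all 12 observations; assign midranks.
sorted (value, group): (5,X), (11,X), (13,X), (19,Y), (20,Y), (21,Y), (22,X), (23,Y), (24,Y), (31,Y), (32,Y), (33,Y)
ranks: 5->1, 11->2, 13->3, 19->4, 20->5, 21->6, 22->7, 23->8, 24->9, 31->10, 32->11, 33->12
Step 2: Rank sum for X: R1 = 1 + 2 + 3 + 7 = 13.
Step 3: U_X = R1 - n1(n1+1)/2 = 13 - 4*5/2 = 13 - 10 = 3.
       U_Y = n1*n2 - U_X = 32 - 3 = 29.
Step 4: No ties, so the exact null distribution of U (based on enumerating the C(12,4) = 495 equally likely rank assignments) gives the two-sided p-value.
Step 5: p-value = 0.028283; compare to alpha = 0.1. reject H0.

U_X = 3, p = 0.028283, reject H0 at alpha = 0.1.


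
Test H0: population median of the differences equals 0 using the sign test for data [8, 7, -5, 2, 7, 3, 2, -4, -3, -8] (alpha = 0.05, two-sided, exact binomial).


Step 1: Discard zero differences. Original n = 10; n_eff = number of nonzero differences = 10.
Nonzero differences (with sign): +8, +7, -5, +2, +7, +3, +2, -4, -3, -8
Step 2: Count signs: positive = 6, negative = 4.
Step 3: Under H0: P(positive) = 0.5, so the number of positives S ~ Bin(10, 0.5).
Step 4: Two-sided exact p-value = sum of Bin(10,0.5) probabilities at or below the observed probability = 0.753906.
Step 5: alpha = 0.05. fail to reject H0.

n_eff = 10, pos = 6, neg = 4, p = 0.753906, fail to reject H0.


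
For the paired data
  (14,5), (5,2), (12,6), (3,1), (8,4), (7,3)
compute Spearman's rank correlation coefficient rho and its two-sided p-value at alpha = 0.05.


Step 1: Rank x and y separately (midranks; no ties here).
rank(x): 14->6, 5->2, 12->5, 3->1, 8->4, 7->3
rank(y): 5->5, 2->2, 6->6, 1->1, 4->4, 3->3
Step 2: d_i = R_x(i) - R_y(i); compute d_i^2.
  (6-5)^2=1, (2-2)^2=0, (5-6)^2=1, (1-1)^2=0, (4-4)^2=0, (3-3)^2=0
sum(d^2) = 2.
Step 3: rho = 1 - 6*2 / (6*(6^2 - 1)) = 1 - 12/210 = 0.942857.
Step 4: Under H0, t = rho * sqrt((n-2)/(1-rho^2)) = 5.6595 ~ t(4).
Step 5: Two-sided p-value from the t-distribution with 4 df = 0.004805.
Step 6: alpha = 0.05. reject H0.

rho = 0.9429, p = 0.004805, reject H0 at alpha = 0.05.


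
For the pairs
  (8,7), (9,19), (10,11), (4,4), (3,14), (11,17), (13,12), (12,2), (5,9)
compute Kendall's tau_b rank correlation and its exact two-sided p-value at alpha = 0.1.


Step 1: Enumerate the 36 unordered pairs (i,j) with i<j and classify each by sign(x_j-x_i) * sign(y_j-y_i).
  (1,2):dx=+1,dy=+12->C; (1,3):dx=+2,dy=+4->C; (1,4):dx=-4,dy=-3->C; (1,5):dx=-5,dy=+7->D
  (1,6):dx=+3,dy=+10->C; (1,7):dx=+5,dy=+5->C; (1,8):dx=+4,dy=-5->D; (1,9):dx=-3,dy=+2->D
  (2,3):dx=+1,dy=-8->D; (2,4):dx=-5,dy=-15->C; (2,5):dx=-6,dy=-5->C; (2,6):dx=+2,dy=-2->D
  (2,7):dx=+4,dy=-7->D; (2,8):dx=+3,dy=-17->D; (2,9):dx=-4,dy=-10->C; (3,4):dx=-6,dy=-7->C
  (3,5):dx=-7,dy=+3->D; (3,6):dx=+1,dy=+6->C; (3,7):dx=+3,dy=+1->C; (3,8):dx=+2,dy=-9->D
  (3,9):dx=-5,dy=-2->C; (4,5):dx=-1,dy=+10->D; (4,6):dx=+7,dy=+13->C; (4,7):dx=+9,dy=+8->C
  (4,8):dx=+8,dy=-2->D; (4,9):dx=+1,dy=+5->C; (5,6):dx=+8,dy=+3->C; (5,7):dx=+10,dy=-2->D
  (5,8):dx=+9,dy=-12->D; (5,9):dx=+2,dy=-5->D; (6,7):dx=+2,dy=-5->D; (6,8):dx=+1,dy=-15->D
  (6,9):dx=-6,dy=-8->C; (7,8):dx=-1,dy=-10->C; (7,9):dx=-8,dy=-3->C; (8,9):dx=-7,dy=+7->D
Step 2: C = 19, D = 17, total pairs = 36.
Step 3: tau = (C - D)/(n(n-1)/2) = (19 - 17)/36 = 0.055556.
Step 4: Exact two-sided p-value (enumerate n! = 362880 permutations of y under H0): p = 0.919455.
Step 5: alpha = 0.1. fail to reject H0.

tau_b = 0.0556 (C=19, D=17), p = 0.919455, fail to reject H0.


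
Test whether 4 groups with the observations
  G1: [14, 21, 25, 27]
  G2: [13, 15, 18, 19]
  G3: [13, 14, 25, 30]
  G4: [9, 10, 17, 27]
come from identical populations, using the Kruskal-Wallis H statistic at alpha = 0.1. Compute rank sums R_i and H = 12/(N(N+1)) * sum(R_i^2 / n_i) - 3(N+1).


Step 1: Combine all N = 16 observations and assign midranks.
sorted (value, group, rank): (9,G4,1), (10,G4,2), (13,G2,3.5), (13,G3,3.5), (14,G1,5.5), (14,G3,5.5), (15,G2,7), (17,G4,8), (18,G2,9), (19,G2,10), (21,G1,11), (25,G1,12.5), (25,G3,12.5), (27,G1,14.5), (27,G4,14.5), (30,G3,16)
Step 2: Sum ranks within each group.
R_1 = 43.5 (n_1 = 4)
R_2 = 29.5 (n_2 = 4)
R_3 = 37.5 (n_3 = 4)
R_4 = 25.5 (n_4 = 4)
Step 3: H = 12/(N(N+1)) * sum(R_i^2/n_i) - 3(N+1)
     = 12/(16*17) * (43.5^2/4 + 29.5^2/4 + 37.5^2/4 + 25.5^2/4) - 3*17
     = 0.044118 * 1204.75 - 51
     = 2.150735.
Step 4: Ties present; correction factor C = 1 - 24/(16^3 - 16) = 0.994118. Corrected H = 2.150735 / 0.994118 = 2.163462.
Step 5: Under H0, H ~ chi^2(3); p-value = 0.539181.
Step 6: alpha = 0.1. fail to reject H0.

H = 2.1635, df = 3, p = 0.539181, fail to reject H0.


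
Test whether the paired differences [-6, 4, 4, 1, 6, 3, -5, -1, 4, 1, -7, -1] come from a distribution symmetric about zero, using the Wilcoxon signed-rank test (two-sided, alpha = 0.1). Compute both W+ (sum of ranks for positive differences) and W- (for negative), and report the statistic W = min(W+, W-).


Step 1: Drop any zero differences (none here) and take |d_i|.
|d| = [6, 4, 4, 1, 6, 3, 5, 1, 4, 1, 7, 1]
Step 2: Midrank |d_i| (ties get averaged ranks).
ranks: |6|->10.5, |4|->7, |4|->7, |1|->2.5, |6|->10.5, |3|->5, |5|->9, |1|->2.5, |4|->7, |1|->2.5, |7|->12, |1|->2.5
Step 3: Attach original signs; sum ranks with positive sign and with negative sign.
W+ = 7 + 7 + 2.5 + 10.5 + 5 + 7 + 2.5 = 41.5
W- = 10.5 + 9 + 2.5 + 12 + 2.5 = 36.5
(Check: W+ + W- = 78 should equal n(n+1)/2 = 78.)
Step 4: Test statistic W = min(W+, W-) = 36.5.
Step 5: Ties in |d|, so use the tie-corrected normal approximation.
        E[W] = n(n+1)/4 = 12*13/4 = 39.
        Tie groups: |d|=1 (t=4), |d|=4 (t=3), |d|=6 (t=2); sum(t^3 - t) = 90.
        Var[W] = n(n+1)(2n+1)/24 - sum(t^3-t)/48 = 3900/24 - 90/48 = 160.625.
        z = (W - E[W]) / sqrt(Var[W]) = (36.5 - 39) / 12.6738 = -0.1973.
        Two-sided p = 2*Phi(z) = 0.843626.
Step 6: alpha = 0.1. fail to reject H0.

W+ = 41.5, W- = 36.5, W = min = 36.5, p = 0.843626, fail to reject H0.


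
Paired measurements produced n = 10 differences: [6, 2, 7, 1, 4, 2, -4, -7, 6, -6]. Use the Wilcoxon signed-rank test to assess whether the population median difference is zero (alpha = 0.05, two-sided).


Step 1: Drop any zero differences (none here) and take |d_i|.
|d| = [6, 2, 7, 1, 4, 2, 4, 7, 6, 6]
Step 2: Midrank |d_i| (ties get averaged ranks).
ranks: |6|->7, |2|->2.5, |7|->9.5, |1|->1, |4|->4.5, |2|->2.5, |4|->4.5, |7|->9.5, |6|->7, |6|->7
Step 3: Attach original signs; sum ranks with positive sign and with negative sign.
W+ = 7 + 2.5 + 9.5 + 1 + 4.5 + 2.5 + 7 = 34
W- = 4.5 + 9.5 + 7 = 21
(Check: W+ + W- = 55 should equal n(n+1)/2 = 55.)
Step 4: Test statistic W = min(W+, W-) = 21.
Step 5: Ties in |d|, so use the tie-corrected normal approximation.
        E[W] = n(n+1)/4 = 10*11/4 = 27.5.
        Tie groups: |d|=2 (t=2), |d|=4 (t=2), |d|=6 (t=3), |d|=7 (t=2); sum(t^3 - t) = 42.
        Var[W] = n(n+1)(2n+1)/24 - sum(t^3-t)/48 = 2310/24 - 42/48 = 95.375.
        z = (W - E[W]) / sqrt(Var[W]) = (21 - 27.5) / 9.7660 = -0.6656.
        Two-sided p = 2*Phi(z) = 0.505684.
Step 6: alpha = 0.05. fail to reject H0.

W+ = 34, W- = 21, W = min = 21, p = 0.505684, fail to reject H0.


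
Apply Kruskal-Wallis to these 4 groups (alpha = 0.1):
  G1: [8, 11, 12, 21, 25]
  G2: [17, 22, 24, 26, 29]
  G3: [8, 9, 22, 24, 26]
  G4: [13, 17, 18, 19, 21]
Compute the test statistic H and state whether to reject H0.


Step 1: Combine all N = 20 observations and assign midranks.
sorted (value, group, rank): (8,G1,1.5), (8,G3,1.5), (9,G3,3), (11,G1,4), (12,G1,5), (13,G4,6), (17,G2,7.5), (17,G4,7.5), (18,G4,9), (19,G4,10), (21,G1,11.5), (21,G4,11.5), (22,G2,13.5), (22,G3,13.5), (24,G2,15.5), (24,G3,15.5), (25,G1,17), (26,G2,18.5), (26,G3,18.5), (29,G2,20)
Step 2: Sum ranks within each group.
R_1 = 39 (n_1 = 5)
R_2 = 75 (n_2 = 5)
R_3 = 52 (n_3 = 5)
R_4 = 44 (n_4 = 5)
Step 3: H = 12/(N(N+1)) * sum(R_i^2/n_i) - 3(N+1)
     = 12/(20*21) * (39^2/5 + 75^2/5 + 52^2/5 + 44^2/5) - 3*21
     = 0.028571 * 2357.2 - 63
     = 4.348571.
Step 4: Ties present; correction factor C = 1 - 36/(20^3 - 20) = 0.995489. Corrected H = 4.348571 / 0.995489 = 4.368278.
Step 5: Under H0, H ~ chi^2(3); p-value = 0.224345.
Step 6: alpha = 0.1. fail to reject H0.

H = 4.3683, df = 3, p = 0.224345, fail to reject H0.


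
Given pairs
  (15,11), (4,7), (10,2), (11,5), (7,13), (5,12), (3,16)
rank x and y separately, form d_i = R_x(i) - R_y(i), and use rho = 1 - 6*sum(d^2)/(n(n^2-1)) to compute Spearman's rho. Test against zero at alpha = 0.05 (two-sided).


Step 1: Rank x and y separately (midranks; no ties here).
rank(x): 15->7, 4->2, 10->5, 11->6, 7->4, 5->3, 3->1
rank(y): 11->4, 7->3, 2->1, 5->2, 13->6, 12->5, 16->7
Step 2: d_i = R_x(i) - R_y(i); compute d_i^2.
  (7-4)^2=9, (2-3)^2=1, (5-1)^2=16, (6-2)^2=16, (4-6)^2=4, (3-5)^2=4, (1-7)^2=36
sum(d^2) = 86.
Step 3: rho = 1 - 6*86 / (7*(7^2 - 1)) = 1 - 516/336 = -0.535714.
Step 4: Under H0, t = rho * sqrt((n-2)/(1-rho^2)) = -1.4186 ~ t(5).
Step 5: Two-sided p-value from the t-distribution with 5 df = 0.215217.
Step 6: alpha = 0.05. fail to reject H0.

rho = -0.5357, p = 0.215217, fail to reject H0 at alpha = 0.05.


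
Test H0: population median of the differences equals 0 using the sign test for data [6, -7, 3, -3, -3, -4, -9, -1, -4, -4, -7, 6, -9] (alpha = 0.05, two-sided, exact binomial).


Step 1: Discard zero differences. Original n = 13; n_eff = number of nonzero differences = 13.
Nonzero differences (with sign): +6, -7, +3, -3, -3, -4, -9, -1, -4, -4, -7, +6, -9
Step 2: Count signs: positive = 3, negative = 10.
Step 3: Under H0: P(positive) = 0.5, so the number of positives S ~ Bin(13, 0.5).
Step 4: Two-sided exact p-value = sum of Bin(13,0.5) probabilities at or below the observed probability = 0.092285.
Step 5: alpha = 0.05. fail to reject H0.

n_eff = 13, pos = 3, neg = 10, p = 0.092285, fail to reject H0.


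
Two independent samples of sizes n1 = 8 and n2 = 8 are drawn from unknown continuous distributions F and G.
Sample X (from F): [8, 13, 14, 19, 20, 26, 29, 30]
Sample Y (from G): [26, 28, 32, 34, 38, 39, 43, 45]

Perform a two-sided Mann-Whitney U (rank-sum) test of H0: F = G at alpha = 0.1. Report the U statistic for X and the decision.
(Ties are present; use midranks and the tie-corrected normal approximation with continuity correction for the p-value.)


Step 1: Combine and sort all 16 observations; assign midranks.
sorted (value, group): (8,X), (13,X), (14,X), (19,X), (20,X), (26,X), (26,Y), (28,Y), (29,X), (30,X), (32,Y), (34,Y), (38,Y), (39,Y), (43,Y), (45,Y)
ranks: 8->1, 13->2, 14->3, 19->4, 20->5, 26->6.5, 26->6.5, 28->8, 29->9, 30->10, 32->11, 34->12, 38->13, 39->14, 43->15, 45->16
Step 2: Rank sum for X: R1 = 1 + 2 + 3 + 4 + 5 + 6.5 + 9 + 10 = 40.5.
Step 3: U_X = R1 - n1(n1+1)/2 = 40.5 - 8*9/2 = 40.5 - 36 = 4.5.
       U_Y = n1*n2 - U_X = 64 - 4.5 = 59.5.
Step 4: Ties are present, so use the tie-corrected normal approximation (with continuity correction) for the p-value.
Step 5: p-value = 0.004545; compare to alpha = 0.1. reject H0.

U_X = 4.5, p = 0.004545, reject H0 at alpha = 0.1.


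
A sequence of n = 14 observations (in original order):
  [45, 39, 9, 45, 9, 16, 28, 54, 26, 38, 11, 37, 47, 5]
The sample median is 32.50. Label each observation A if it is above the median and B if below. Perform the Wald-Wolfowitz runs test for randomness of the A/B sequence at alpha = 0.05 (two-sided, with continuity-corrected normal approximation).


Step 1: Compute median = 32.50; label A = above, B = below.
Labels in order: AABABBBABABAAB  (n_A = 7, n_B = 7)
Step 2: Count runs R = 10.
Step 3: Under H0 (random ordering), E[R] = 2*n_A*n_B/(n_A+n_B) + 1 = 2*7*7/14 + 1 = 8.0000.
        Var[R] = 2*n_A*n_B*(2*n_A*n_B - n_A - n_B) / ((n_A+n_B)^2 * (n_A+n_B-1)) = 8232/2548 = 3.2308.
        SD[R] = 1.7974.
Step 4: Continuity-corrected z = (R - 0.5 - E[R]) / SD[R] = (10 - 0.5 - 8.0000) / 1.7974 = 0.8345.
Step 5: Two-sided p-value via normal approximation = 2*(1 - Phi(|z|)) = 0.403986.
Step 6: alpha = 0.05. fail to reject H0.

R = 10, z = 0.8345, p = 0.403986, fail to reject H0.


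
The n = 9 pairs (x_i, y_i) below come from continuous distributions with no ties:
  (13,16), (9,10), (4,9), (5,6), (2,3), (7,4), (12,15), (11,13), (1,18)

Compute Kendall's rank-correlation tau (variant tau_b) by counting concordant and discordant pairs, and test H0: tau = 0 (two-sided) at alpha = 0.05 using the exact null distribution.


Step 1: Enumerate the 36 unordered pairs (i,j) with i<j and classify each by sign(x_j-x_i) * sign(y_j-y_i).
  (1,2):dx=-4,dy=-6->C; (1,3):dx=-9,dy=-7->C; (1,4):dx=-8,dy=-10->C; (1,5):dx=-11,dy=-13->C
  (1,6):dx=-6,dy=-12->C; (1,7):dx=-1,dy=-1->C; (1,8):dx=-2,dy=-3->C; (1,9):dx=-12,dy=+2->D
  (2,3):dx=-5,dy=-1->C; (2,4):dx=-4,dy=-4->C; (2,5):dx=-7,dy=-7->C; (2,6):dx=-2,dy=-6->C
  (2,7):dx=+3,dy=+5->C; (2,8):dx=+2,dy=+3->C; (2,9):dx=-8,dy=+8->D; (3,4):dx=+1,dy=-3->D
  (3,5):dx=-2,dy=-6->C; (3,6):dx=+3,dy=-5->D; (3,7):dx=+8,dy=+6->C; (3,8):dx=+7,dy=+4->C
  (3,9):dx=-3,dy=+9->D; (4,5):dx=-3,dy=-3->C; (4,6):dx=+2,dy=-2->D; (4,7):dx=+7,dy=+9->C
  (4,8):dx=+6,dy=+7->C; (4,9):dx=-4,dy=+12->D; (5,6):dx=+5,dy=+1->C; (5,7):dx=+10,dy=+12->C
  (5,8):dx=+9,dy=+10->C; (5,9):dx=-1,dy=+15->D; (6,7):dx=+5,dy=+11->C; (6,8):dx=+4,dy=+9->C
  (6,9):dx=-6,dy=+14->D; (7,8):dx=-1,dy=-2->C; (7,9):dx=-11,dy=+3->D; (8,9):dx=-10,dy=+5->D
Step 2: C = 25, D = 11, total pairs = 36.
Step 3: tau = (C - D)/(n(n-1)/2) = (25 - 11)/36 = 0.388889.
Step 4: Exact two-sided p-value (enumerate n! = 362880 permutations of y under H0): p = 0.180181.
Step 5: alpha = 0.05. fail to reject H0.

tau_b = 0.3889 (C=25, D=11), p = 0.180181, fail to reject H0.


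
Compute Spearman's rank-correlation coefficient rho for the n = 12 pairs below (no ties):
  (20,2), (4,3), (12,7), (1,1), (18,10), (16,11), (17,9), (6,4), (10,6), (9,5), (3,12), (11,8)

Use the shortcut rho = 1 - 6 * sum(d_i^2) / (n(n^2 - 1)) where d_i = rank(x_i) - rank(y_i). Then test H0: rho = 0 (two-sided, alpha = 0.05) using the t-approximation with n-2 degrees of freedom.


Step 1: Rank x and y separately (midranks; no ties here).
rank(x): 20->12, 4->3, 12->8, 1->1, 18->11, 16->9, 17->10, 6->4, 10->6, 9->5, 3->2, 11->7
rank(y): 2->2, 3->3, 7->7, 1->1, 10->10, 11->11, 9->9, 4->4, 6->6, 5->5, 12->12, 8->8
Step 2: d_i = R_x(i) - R_y(i); compute d_i^2.
  (12-2)^2=100, (3-3)^2=0, (8-7)^2=1, (1-1)^2=0, (11-10)^2=1, (9-11)^2=4, (10-9)^2=1, (4-4)^2=0, (6-6)^2=0, (5-5)^2=0, (2-12)^2=100, (7-8)^2=1
sum(d^2) = 208.
Step 3: rho = 1 - 6*208 / (12*(12^2 - 1)) = 1 - 1248/1716 = 0.272727.
Step 4: Under H0, t = rho * sqrt((n-2)/(1-rho^2)) = 0.8964 ~ t(10).
Step 5: Two-sided p-value from the t-distribution with 10 df = 0.391097.
Step 6: alpha = 0.05. fail to reject H0.

rho = 0.2727, p = 0.391097, fail to reject H0 at alpha = 0.05.


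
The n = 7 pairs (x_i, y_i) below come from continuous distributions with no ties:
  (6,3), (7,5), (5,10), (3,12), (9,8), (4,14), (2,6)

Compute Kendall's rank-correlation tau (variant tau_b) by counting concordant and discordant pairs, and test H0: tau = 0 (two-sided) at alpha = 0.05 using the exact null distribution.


Step 1: Enumerate the 21 unordered pairs (i,j) with i<j and classify each by sign(x_j-x_i) * sign(y_j-y_i).
  (1,2):dx=+1,dy=+2->C; (1,3):dx=-1,dy=+7->D; (1,4):dx=-3,dy=+9->D; (1,5):dx=+3,dy=+5->C
  (1,6):dx=-2,dy=+11->D; (1,7):dx=-4,dy=+3->D; (2,3):dx=-2,dy=+5->D; (2,4):dx=-4,dy=+7->D
  (2,5):dx=+2,dy=+3->C; (2,6):dx=-3,dy=+9->D; (2,7):dx=-5,dy=+1->D; (3,4):dx=-2,dy=+2->D
  (3,5):dx=+4,dy=-2->D; (3,6):dx=-1,dy=+4->D; (3,7):dx=-3,dy=-4->C; (4,5):dx=+6,dy=-4->D
  (4,6):dx=+1,dy=+2->C; (4,7):dx=-1,dy=-6->C; (5,6):dx=-5,dy=+6->D; (5,7):dx=-7,dy=-2->C
  (6,7):dx=-2,dy=-8->C
Step 2: C = 8, D = 13, total pairs = 21.
Step 3: tau = (C - D)/(n(n-1)/2) = (8 - 13)/21 = -0.238095.
Step 4: Exact two-sided p-value (enumerate n! = 5040 permutations of y under H0): p = 0.561905.
Step 5: alpha = 0.05. fail to reject H0.

tau_b = -0.2381 (C=8, D=13), p = 0.561905, fail to reject H0.


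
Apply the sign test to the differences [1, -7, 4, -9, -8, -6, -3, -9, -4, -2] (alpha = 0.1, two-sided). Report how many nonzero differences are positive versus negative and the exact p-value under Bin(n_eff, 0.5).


Step 1: Discard zero differences. Original n = 10; n_eff = number of nonzero differences = 10.
Nonzero differences (with sign): +1, -7, +4, -9, -8, -6, -3, -9, -4, -2
Step 2: Count signs: positive = 2, negative = 8.
Step 3: Under H0: P(positive) = 0.5, so the number of positives S ~ Bin(10, 0.5).
Step 4: Two-sided exact p-value = sum of Bin(10,0.5) probabilities at or below the observed probability = 0.109375.
Step 5: alpha = 0.1. fail to reject H0.

n_eff = 10, pos = 2, neg = 8, p = 0.109375, fail to reject H0.


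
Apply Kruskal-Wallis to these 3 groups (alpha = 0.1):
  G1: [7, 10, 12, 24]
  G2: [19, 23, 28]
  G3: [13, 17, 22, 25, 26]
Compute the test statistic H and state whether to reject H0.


Step 1: Combine all N = 12 observations and assign midranks.
sorted (value, group, rank): (7,G1,1), (10,G1,2), (12,G1,3), (13,G3,4), (17,G3,5), (19,G2,6), (22,G3,7), (23,G2,8), (24,G1,9), (25,G3,10), (26,G3,11), (28,G2,12)
Step 2: Sum ranks within each group.
R_1 = 15 (n_1 = 4)
R_2 = 26 (n_2 = 3)
R_3 = 37 (n_3 = 5)
Step 3: H = 12/(N(N+1)) * sum(R_i^2/n_i) - 3(N+1)
     = 12/(12*13) * (15^2/4 + 26^2/3 + 37^2/5) - 3*13
     = 0.076923 * 555.383 - 39
     = 3.721795.
Step 4: No ties, so H is used without correction.
Step 5: Under H0, H ~ chi^2(2); p-value = 0.155533.
Step 6: alpha = 0.1. fail to reject H0.

H = 3.7218, df = 2, p = 0.155533, fail to reject H0.


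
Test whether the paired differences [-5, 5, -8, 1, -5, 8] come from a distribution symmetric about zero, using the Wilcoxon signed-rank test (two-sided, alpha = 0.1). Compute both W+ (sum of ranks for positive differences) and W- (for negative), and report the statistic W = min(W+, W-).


Step 1: Drop any zero differences (none here) and take |d_i|.
|d| = [5, 5, 8, 1, 5, 8]
Step 2: Midrank |d_i| (ties get averaged ranks).
ranks: |5|->3, |5|->3, |8|->5.5, |1|->1, |5|->3, |8|->5.5
Step 3: Attach original signs; sum ranks with positive sign and with negative sign.
W+ = 3 + 1 + 5.5 = 9.5
W- = 3 + 5.5 + 3 = 11.5
(Check: W+ + W- = 21 should equal n(n+1)/2 = 21.)
Step 4: Test statistic W = min(W+, W-) = 9.5.
Step 5: Ties in |d|, so use the tie-corrected normal approximation.
        E[W] = n(n+1)/4 = 6*7/4 = 10.5.
        Tie groups: |d|=5 (t=3), |d|=8 (t=2); sum(t^3 - t) = 30.
        Var[W] = n(n+1)(2n+1)/24 - sum(t^3-t)/48 = 546/24 - 30/48 = 22.125.
        z = (W - E[W]) / sqrt(Var[W]) = (9.5 - 10.5) / 4.7037 = -0.2126.
        Two-sided p = 2*Phi(z) = 0.831641.
Step 6: alpha = 0.1. fail to reject H0.

W+ = 9.5, W- = 11.5, W = min = 9.5, p = 0.831641, fail to reject H0.


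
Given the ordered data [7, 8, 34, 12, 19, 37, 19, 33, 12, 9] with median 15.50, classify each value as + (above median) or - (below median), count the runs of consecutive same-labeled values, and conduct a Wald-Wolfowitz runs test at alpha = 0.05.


Step 1: Compute median = 15.50; label A = above, B = below.
Labels in order: BBABAAAABB  (n_A = 5, n_B = 5)
Step 2: Count runs R = 5.
Step 3: Under H0 (random ordering), E[R] = 2*n_A*n_B/(n_A+n_B) + 1 = 2*5*5/10 + 1 = 6.0000.
        Var[R] = 2*n_A*n_B*(2*n_A*n_B - n_A - n_B) / ((n_A+n_B)^2 * (n_A+n_B-1)) = 2000/900 = 2.2222.
        SD[R] = 1.4907.
Step 4: Continuity-corrected z = (R + 0.5 - E[R]) / SD[R] = (5 + 0.5 - 6.0000) / 1.4907 = -0.3354.
Step 5: Two-sided p-value via normal approximation = 2*(1 - Phi(|z|)) = 0.737316.
Step 6: alpha = 0.05. fail to reject H0.

R = 5, z = -0.3354, p = 0.737316, fail to reject H0.


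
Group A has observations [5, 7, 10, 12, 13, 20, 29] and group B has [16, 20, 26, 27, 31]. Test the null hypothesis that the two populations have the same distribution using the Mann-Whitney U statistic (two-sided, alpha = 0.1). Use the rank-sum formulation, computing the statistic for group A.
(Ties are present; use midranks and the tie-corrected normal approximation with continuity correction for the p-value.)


Step 1: Combine and sort all 12 observations; assign midranks.
sorted (value, group): (5,X), (7,X), (10,X), (12,X), (13,X), (16,Y), (20,X), (20,Y), (26,Y), (27,Y), (29,X), (31,Y)
ranks: 5->1, 7->2, 10->3, 12->4, 13->5, 16->6, 20->7.5, 20->7.5, 26->9, 27->10, 29->11, 31->12
Step 2: Rank sum for X: R1 = 1 + 2 + 3 + 4 + 5 + 7.5 + 11 = 33.5.
Step 3: U_X = R1 - n1(n1+1)/2 = 33.5 - 7*8/2 = 33.5 - 28 = 5.5.
       U_Y = n1*n2 - U_X = 35 - 5.5 = 29.5.
Step 4: Ties are present, so use the tie-corrected normal approximation (with continuity correction) for the p-value.
Step 5: p-value = 0.061363; compare to alpha = 0.1. reject H0.

U_X = 5.5, p = 0.061363, reject H0 at alpha = 0.1.


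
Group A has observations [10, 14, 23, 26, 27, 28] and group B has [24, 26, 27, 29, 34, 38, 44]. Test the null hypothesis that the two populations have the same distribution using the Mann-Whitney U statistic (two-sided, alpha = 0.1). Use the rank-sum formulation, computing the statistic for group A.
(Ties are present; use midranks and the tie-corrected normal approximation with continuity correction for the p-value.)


Step 1: Combine and sort all 13 observations; assign midranks.
sorted (value, group): (10,X), (14,X), (23,X), (24,Y), (26,X), (26,Y), (27,X), (27,Y), (28,X), (29,Y), (34,Y), (38,Y), (44,Y)
ranks: 10->1, 14->2, 23->3, 24->4, 26->5.5, 26->5.5, 27->7.5, 27->7.5, 28->9, 29->10, 34->11, 38->12, 44->13
Step 2: Rank sum for X: R1 = 1 + 2 + 3 + 5.5 + 7.5 + 9 = 28.
Step 3: U_X = R1 - n1(n1+1)/2 = 28 - 6*7/2 = 28 - 21 = 7.
       U_Y = n1*n2 - U_X = 42 - 7 = 35.
Step 4: Ties are present, so use the tie-corrected normal approximation (with continuity correction) for the p-value.
Step 5: p-value = 0.053126; compare to alpha = 0.1. reject H0.

U_X = 7, p = 0.053126, reject H0 at alpha = 0.1.


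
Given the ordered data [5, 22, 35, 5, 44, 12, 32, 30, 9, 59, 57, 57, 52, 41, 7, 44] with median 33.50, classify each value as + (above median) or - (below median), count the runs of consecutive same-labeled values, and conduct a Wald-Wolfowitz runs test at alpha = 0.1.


Step 1: Compute median = 33.50; label A = above, B = below.
Labels in order: BBABABBBBAAAAABA  (n_A = 8, n_B = 8)
Step 2: Count runs R = 8.
Step 3: Under H0 (random ordering), E[R] = 2*n_A*n_B/(n_A+n_B) + 1 = 2*8*8/16 + 1 = 9.0000.
        Var[R] = 2*n_A*n_B*(2*n_A*n_B - n_A - n_B) / ((n_A+n_B)^2 * (n_A+n_B-1)) = 14336/3840 = 3.7333.
        SD[R] = 1.9322.
Step 4: Continuity-corrected z = (R + 0.5 - E[R]) / SD[R] = (8 + 0.5 - 9.0000) / 1.9322 = -0.2588.
Step 5: Two-sided p-value via normal approximation = 2*(1 - Phi(|z|)) = 0.795809.
Step 6: alpha = 0.1. fail to reject H0.

R = 8, z = -0.2588, p = 0.795809, fail to reject H0.


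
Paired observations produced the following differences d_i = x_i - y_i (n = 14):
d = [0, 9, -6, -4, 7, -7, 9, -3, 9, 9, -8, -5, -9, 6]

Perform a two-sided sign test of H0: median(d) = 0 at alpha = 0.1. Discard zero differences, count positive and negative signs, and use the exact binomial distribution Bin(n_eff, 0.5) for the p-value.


Step 1: Discard zero differences. Original n = 14; n_eff = number of nonzero differences = 13.
Nonzero differences (with sign): +9, -6, -4, +7, -7, +9, -3, +9, +9, -8, -5, -9, +6
Step 2: Count signs: positive = 6, negative = 7.
Step 3: Under H0: P(positive) = 0.5, so the number of positives S ~ Bin(13, 0.5).
Step 4: Two-sided exact p-value = sum of Bin(13,0.5) probabilities at or below the observed probability = 1.000000.
Step 5: alpha = 0.1. fail to reject H0.

n_eff = 13, pos = 6, neg = 7, p = 1.000000, fail to reject H0.


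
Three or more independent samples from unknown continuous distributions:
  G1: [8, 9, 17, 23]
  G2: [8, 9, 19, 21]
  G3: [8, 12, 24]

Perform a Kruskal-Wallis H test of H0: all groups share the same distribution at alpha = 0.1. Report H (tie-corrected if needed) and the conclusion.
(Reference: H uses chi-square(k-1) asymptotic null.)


Step 1: Combine all N = 11 observations and assign midranks.
sorted (value, group, rank): (8,G1,2), (8,G2,2), (8,G3,2), (9,G1,4.5), (9,G2,4.5), (12,G3,6), (17,G1,7), (19,G2,8), (21,G2,9), (23,G1,10), (24,G3,11)
Step 2: Sum ranks within each group.
R_1 = 23.5 (n_1 = 4)
R_2 = 23.5 (n_2 = 4)
R_3 = 19 (n_3 = 3)
Step 3: H = 12/(N(N+1)) * sum(R_i^2/n_i) - 3(N+1)
     = 12/(11*12) * (23.5^2/4 + 23.5^2/4 + 19^2/3) - 3*12
     = 0.090909 * 396.458 - 36
     = 0.041667.
Step 4: Ties present; correction factor C = 1 - 30/(11^3 - 11) = 0.977273. Corrected H = 0.041667 / 0.977273 = 0.042636.
Step 5: Under H0, H ~ chi^2(2); p-value = 0.978908.
Step 6: alpha = 0.1. fail to reject H0.

H = 0.0426, df = 2, p = 0.978908, fail to reject H0.


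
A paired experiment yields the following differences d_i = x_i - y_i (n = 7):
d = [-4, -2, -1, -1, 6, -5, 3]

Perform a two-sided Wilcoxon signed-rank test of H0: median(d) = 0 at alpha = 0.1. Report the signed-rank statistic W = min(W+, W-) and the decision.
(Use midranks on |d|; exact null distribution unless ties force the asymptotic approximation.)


Step 1: Drop any zero differences (none here) and take |d_i|.
|d| = [4, 2, 1, 1, 6, 5, 3]
Step 2: Midrank |d_i| (ties get averaged ranks).
ranks: |4|->5, |2|->3, |1|->1.5, |1|->1.5, |6|->7, |5|->6, |3|->4
Step 3: Attach original signs; sum ranks with positive sign and with negative sign.
W+ = 7 + 4 = 11
W- = 5 + 3 + 1.5 + 1.5 + 6 = 17
(Check: W+ + W- = 28 should equal n(n+1)/2 = 28.)
Step 4: Test statistic W = min(W+, W-) = 11.
Step 5: Ties in |d|, so use the tie-corrected normal approximation.
        E[W] = n(n+1)/4 = 7*8/4 = 14.
        Tie groups: |d|=1 (t=2); sum(t^3 - t) = 6.
        Var[W] = n(n+1)(2n+1)/24 - sum(t^3-t)/48 = 840/24 - 6/48 = 34.875.
        z = (W - E[W]) / sqrt(Var[W]) = (11 - 14) / 5.9055 = -0.5080.
        Two-sided p = 2*Phi(z) = 0.611453.
Step 6: alpha = 0.1. fail to reject H0.

W+ = 11, W- = 17, W = min = 11, p = 0.611453, fail to reject H0.


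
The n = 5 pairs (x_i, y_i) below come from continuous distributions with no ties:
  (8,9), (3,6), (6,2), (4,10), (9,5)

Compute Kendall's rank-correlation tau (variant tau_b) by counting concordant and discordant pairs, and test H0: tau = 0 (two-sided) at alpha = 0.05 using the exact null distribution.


Step 1: Enumerate the 10 unordered pairs (i,j) with i<j and classify each by sign(x_j-x_i) * sign(y_j-y_i).
  (1,2):dx=-5,dy=-3->C; (1,3):dx=-2,dy=-7->C; (1,4):dx=-4,dy=+1->D; (1,5):dx=+1,dy=-4->D
  (2,3):dx=+3,dy=-4->D; (2,4):dx=+1,dy=+4->C; (2,5):dx=+6,dy=-1->D; (3,4):dx=-2,dy=+8->D
  (3,5):dx=+3,dy=+3->C; (4,5):dx=+5,dy=-5->D
Step 2: C = 4, D = 6, total pairs = 10.
Step 3: tau = (C - D)/(n(n-1)/2) = (4 - 6)/10 = -0.200000.
Step 4: Exact two-sided p-value (enumerate n! = 120 permutations of y under H0): p = 0.816667.
Step 5: alpha = 0.05. fail to reject H0.

tau_b = -0.2000 (C=4, D=6), p = 0.816667, fail to reject H0.


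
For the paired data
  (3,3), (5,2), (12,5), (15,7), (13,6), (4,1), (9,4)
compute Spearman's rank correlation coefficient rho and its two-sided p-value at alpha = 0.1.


Step 1: Rank x and y separately (midranks; no ties here).
rank(x): 3->1, 5->3, 12->5, 15->7, 13->6, 4->2, 9->4
rank(y): 3->3, 2->2, 5->5, 7->7, 6->6, 1->1, 4->4
Step 2: d_i = R_x(i) - R_y(i); compute d_i^2.
  (1-3)^2=4, (3-2)^2=1, (5-5)^2=0, (7-7)^2=0, (6-6)^2=0, (2-1)^2=1, (4-4)^2=0
sum(d^2) = 6.
Step 3: rho = 1 - 6*6 / (7*(7^2 - 1)) = 1 - 36/336 = 0.892857.
Step 4: Under H0, t = rho * sqrt((n-2)/(1-rho^2)) = 4.4333 ~ t(5).
Step 5: Two-sided p-value from the t-distribution with 5 df = 0.006807.
Step 6: alpha = 0.1. reject H0.

rho = 0.8929, p = 0.006807, reject H0 at alpha = 0.1.
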